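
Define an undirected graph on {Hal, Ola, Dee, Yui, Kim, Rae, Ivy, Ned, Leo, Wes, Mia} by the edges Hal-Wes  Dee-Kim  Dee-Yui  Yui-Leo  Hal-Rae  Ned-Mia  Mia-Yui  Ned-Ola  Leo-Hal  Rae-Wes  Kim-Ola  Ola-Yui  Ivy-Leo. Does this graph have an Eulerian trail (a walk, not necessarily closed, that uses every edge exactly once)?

No

Degrees: Hal:3, Ola:3, Dee:2, Yui:4, Kim:2, Rae:2, Ivy:1, Ned:2, Leo:3, Wes:2, Mia:2
Odd-degree vertices: Hal, Ola, Ivy, Leo (4 total).
An Eulerian trail requires 0 or 2 odd-degree vertices; here there are 4.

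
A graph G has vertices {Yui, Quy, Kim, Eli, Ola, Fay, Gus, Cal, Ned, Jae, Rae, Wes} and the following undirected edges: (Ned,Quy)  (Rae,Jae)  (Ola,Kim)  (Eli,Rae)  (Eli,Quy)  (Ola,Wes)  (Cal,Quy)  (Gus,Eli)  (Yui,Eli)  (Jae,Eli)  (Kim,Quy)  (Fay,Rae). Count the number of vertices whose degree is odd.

Degrees: Yui:1, Quy:4, Kim:2, Eli:5, Ola:2, Fay:1, Gus:1, Cal:1, Ned:1, Jae:2, Rae:3, Wes:1
Odd-degree vertices: Yui, Eli, Fay, Gus, Cal, Ned, Rae, Wes.

8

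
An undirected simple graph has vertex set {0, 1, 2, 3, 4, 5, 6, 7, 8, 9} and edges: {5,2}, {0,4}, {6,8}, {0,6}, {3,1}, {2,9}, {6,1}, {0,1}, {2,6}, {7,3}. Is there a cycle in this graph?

The graph has 10 vertices, 10 edges, and 1 connected component.
Since 10 > 10 - 1, a cycle must exist; for instance 0-6-1-0.

Yes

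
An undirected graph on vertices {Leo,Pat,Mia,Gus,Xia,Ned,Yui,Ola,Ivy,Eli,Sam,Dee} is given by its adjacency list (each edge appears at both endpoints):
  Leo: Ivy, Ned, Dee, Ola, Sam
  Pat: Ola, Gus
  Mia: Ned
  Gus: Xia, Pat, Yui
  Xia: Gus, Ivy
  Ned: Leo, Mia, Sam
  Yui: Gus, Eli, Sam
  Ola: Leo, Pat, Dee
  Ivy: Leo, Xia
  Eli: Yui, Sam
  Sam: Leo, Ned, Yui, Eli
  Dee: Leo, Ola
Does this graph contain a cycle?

The graph has 12 vertices, 16 edges, and 1 connected component.
Since 16 > 12 - 1, a cycle must exist; for instance Leo-Sam-Yui-Gus-Pat-Ola-Leo.

Yes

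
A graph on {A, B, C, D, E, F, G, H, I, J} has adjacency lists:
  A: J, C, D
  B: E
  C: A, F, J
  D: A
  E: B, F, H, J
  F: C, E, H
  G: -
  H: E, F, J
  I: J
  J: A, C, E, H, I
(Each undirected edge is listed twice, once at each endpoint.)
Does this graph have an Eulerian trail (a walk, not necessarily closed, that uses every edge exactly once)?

No

Degrees: A:3, B:1, C:3, D:1, E:4, F:3, G:0, H:3, I:1, J:5
Odd-degree vertices: A, B, C, D, F, H, I, J (8 total).
With 8 odd-degree vertices (more than two), no single trail can use every edge.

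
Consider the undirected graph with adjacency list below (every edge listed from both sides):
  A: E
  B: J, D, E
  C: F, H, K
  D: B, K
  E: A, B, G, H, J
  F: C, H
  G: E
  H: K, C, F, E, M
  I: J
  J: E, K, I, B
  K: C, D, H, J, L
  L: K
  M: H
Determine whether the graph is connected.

Yes

A breadth-first search from A visits A, E, J, G, H, B, K, I, C, F, M, D, L — all 13 vertices — so the graph is connected.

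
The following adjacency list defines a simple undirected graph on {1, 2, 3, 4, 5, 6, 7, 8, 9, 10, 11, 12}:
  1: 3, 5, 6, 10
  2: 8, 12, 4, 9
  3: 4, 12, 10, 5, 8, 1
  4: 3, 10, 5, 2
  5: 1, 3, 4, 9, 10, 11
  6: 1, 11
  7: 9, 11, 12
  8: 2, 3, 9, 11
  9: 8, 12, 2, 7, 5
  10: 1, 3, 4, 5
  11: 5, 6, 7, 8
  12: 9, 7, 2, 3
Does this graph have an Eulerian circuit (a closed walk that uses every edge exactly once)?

Degrees: 1:4, 2:4, 3:6, 4:4, 5:6, 6:2, 7:3, 8:4, 9:5, 10:4, 11:4, 12:4
Vertices with odd degree: 7, 9. An Eulerian circuit requires all degrees even.

No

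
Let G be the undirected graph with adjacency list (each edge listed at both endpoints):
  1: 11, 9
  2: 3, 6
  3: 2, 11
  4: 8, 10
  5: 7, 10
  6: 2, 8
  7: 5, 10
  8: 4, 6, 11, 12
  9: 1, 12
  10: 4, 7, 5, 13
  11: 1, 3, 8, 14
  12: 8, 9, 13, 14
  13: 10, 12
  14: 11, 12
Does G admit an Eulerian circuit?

Degrees: 1:2, 2:2, 3:2, 4:2, 5:2, 6:2, 7:2, 8:4, 9:2, 10:4, 11:4, 12:4, 13:2, 14:2
Every vertex has even degree and the edges form a single connected piece, so an Eulerian circuit exists.

Yes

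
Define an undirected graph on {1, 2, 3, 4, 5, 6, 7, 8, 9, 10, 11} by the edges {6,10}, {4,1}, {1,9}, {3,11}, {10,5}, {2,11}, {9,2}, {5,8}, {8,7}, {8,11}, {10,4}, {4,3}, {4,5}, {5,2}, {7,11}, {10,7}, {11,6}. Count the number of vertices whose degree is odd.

4

Degrees: 1:2, 2:3, 3:2, 4:4, 5:4, 6:2, 7:3, 8:3, 9:2, 10:4, 11:5
Odd-degree vertices: 2, 7, 8, 11.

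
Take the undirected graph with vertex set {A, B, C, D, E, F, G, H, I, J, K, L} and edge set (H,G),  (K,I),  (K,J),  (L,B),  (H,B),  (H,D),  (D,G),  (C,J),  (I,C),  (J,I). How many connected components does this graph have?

5

Component: {A}
Component: {E}
Component: {F}
Component: {C, I, J, K}
Component: {B, D, G, H, L}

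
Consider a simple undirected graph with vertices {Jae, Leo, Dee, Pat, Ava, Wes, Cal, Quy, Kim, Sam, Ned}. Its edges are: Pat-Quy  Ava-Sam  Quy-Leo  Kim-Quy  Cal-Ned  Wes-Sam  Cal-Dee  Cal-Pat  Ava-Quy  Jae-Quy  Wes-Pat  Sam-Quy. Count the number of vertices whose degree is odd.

8

Degrees: Jae:1, Leo:1, Dee:1, Pat:3, Ava:2, Wes:2, Cal:3, Quy:6, Kim:1, Sam:3, Ned:1
Odd-degree vertices: Jae, Leo, Dee, Pat, Cal, Kim, Sam, Ned.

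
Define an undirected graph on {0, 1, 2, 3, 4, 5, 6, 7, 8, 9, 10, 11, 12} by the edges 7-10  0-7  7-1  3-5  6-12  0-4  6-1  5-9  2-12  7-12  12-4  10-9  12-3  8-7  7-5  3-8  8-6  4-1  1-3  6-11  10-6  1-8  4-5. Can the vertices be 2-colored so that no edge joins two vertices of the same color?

No

The cycle 8-1-7-8 has length 3, which is odd, so the graph is not bipartite.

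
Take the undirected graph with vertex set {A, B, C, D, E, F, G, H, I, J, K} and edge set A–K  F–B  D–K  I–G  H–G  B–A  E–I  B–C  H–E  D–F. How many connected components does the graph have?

Component: {J}
Component: {E, G, H, I}
Component: {A, B, C, D, F, K}

3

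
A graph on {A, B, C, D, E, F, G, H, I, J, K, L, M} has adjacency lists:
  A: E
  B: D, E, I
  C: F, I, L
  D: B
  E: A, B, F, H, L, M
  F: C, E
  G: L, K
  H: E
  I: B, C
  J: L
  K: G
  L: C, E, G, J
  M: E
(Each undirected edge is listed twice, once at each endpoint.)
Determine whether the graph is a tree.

The graph has 13 vertices and 14 edges.
Connected but with 14 > 12 edges, so it has a cycle and is not a tree.

No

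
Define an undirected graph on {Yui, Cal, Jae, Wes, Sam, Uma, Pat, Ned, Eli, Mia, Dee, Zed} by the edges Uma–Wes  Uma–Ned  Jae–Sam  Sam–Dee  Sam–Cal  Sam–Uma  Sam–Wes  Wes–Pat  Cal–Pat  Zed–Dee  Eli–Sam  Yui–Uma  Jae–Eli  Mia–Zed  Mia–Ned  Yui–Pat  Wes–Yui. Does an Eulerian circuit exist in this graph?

Degrees: Yui:3, Cal:2, Jae:2, Wes:4, Sam:6, Uma:4, Pat:3, Ned:2, Eli:2, Mia:2, Dee:2, Zed:2
Yui, Pat have odd degree; an Eulerian circuit needs every degree to be even, so none exists.

No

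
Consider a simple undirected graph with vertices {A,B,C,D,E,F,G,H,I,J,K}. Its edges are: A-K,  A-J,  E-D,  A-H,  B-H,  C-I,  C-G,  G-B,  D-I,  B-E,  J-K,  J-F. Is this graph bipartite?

The cycle J-A-K-J has length 3, which is odd, so the graph is not bipartite.

No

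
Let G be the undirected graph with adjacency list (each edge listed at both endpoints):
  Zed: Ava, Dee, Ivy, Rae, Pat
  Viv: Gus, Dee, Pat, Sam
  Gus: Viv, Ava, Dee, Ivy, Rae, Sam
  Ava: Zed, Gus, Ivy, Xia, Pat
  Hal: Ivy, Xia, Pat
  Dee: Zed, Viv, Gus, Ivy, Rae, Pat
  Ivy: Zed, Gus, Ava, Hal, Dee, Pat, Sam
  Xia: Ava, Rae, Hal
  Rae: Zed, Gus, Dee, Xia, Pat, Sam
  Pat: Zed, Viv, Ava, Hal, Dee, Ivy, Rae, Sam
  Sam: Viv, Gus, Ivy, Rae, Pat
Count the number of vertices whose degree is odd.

Degrees: Zed:5, Viv:4, Gus:6, Ava:5, Hal:3, Dee:6, Ivy:7, Xia:3, Rae:6, Pat:8, Sam:5
Odd-degree vertices: Zed, Ava, Hal, Ivy, Xia, Sam.

6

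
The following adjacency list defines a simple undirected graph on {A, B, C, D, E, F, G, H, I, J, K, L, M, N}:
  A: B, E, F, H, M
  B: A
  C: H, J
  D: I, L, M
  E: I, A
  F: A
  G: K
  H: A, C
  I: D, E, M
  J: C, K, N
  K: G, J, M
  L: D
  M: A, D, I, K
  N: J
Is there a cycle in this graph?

Yes

The graph has 14 vertices, 16 edges, and 1 connected component.
Since 16 > 14 - 1, a cycle must exist; for instance M-I-D-M.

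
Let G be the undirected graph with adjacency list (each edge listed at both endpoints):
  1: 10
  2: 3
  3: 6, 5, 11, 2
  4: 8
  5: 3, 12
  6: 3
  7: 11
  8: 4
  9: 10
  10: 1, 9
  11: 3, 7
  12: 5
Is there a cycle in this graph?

No

The graph has 12 vertices, 9 edges, and 3 connected components.
Since 9 = 12 - 3, the graph is a forest and contains no cycle.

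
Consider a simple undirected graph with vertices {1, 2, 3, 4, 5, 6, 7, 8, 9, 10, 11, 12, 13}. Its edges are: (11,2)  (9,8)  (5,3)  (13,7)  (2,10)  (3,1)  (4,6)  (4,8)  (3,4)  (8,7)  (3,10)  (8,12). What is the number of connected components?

Component: {1, 2, 3, 4, 5, 6, 7, 8, 9, 10, 11, 12, 13}

1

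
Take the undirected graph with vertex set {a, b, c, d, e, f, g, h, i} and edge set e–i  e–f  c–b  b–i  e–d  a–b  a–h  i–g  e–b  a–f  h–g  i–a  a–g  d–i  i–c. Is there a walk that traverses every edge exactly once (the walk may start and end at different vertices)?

Yes

Degrees: a:5, b:4, c:2, d:2, e:4, f:2, g:3, h:2, i:6
Odd-degree vertices: a, g (2 total).
With 2 odd-degree vertices and all edges in one connected piece, an Eulerian trail exists (from a to g).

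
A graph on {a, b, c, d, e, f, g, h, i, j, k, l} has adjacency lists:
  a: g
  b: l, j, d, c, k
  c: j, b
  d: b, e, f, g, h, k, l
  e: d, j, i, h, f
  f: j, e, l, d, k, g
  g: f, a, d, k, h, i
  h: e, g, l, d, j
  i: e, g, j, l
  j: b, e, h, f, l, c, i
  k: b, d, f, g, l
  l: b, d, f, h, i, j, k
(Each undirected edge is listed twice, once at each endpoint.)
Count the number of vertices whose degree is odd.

8

Degrees: a:1, b:5, c:2, d:7, e:5, f:6, g:6, h:5, i:4, j:7, k:5, l:7
Odd-degree vertices: a, b, d, e, h, j, k, l.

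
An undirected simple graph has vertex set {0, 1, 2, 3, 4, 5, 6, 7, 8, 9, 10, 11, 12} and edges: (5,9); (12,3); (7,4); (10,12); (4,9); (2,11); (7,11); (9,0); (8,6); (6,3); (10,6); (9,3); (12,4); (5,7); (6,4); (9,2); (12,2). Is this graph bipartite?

The cycle 2-11-7-5-9-2 has length 5, which is odd, so the graph is not bipartite.

No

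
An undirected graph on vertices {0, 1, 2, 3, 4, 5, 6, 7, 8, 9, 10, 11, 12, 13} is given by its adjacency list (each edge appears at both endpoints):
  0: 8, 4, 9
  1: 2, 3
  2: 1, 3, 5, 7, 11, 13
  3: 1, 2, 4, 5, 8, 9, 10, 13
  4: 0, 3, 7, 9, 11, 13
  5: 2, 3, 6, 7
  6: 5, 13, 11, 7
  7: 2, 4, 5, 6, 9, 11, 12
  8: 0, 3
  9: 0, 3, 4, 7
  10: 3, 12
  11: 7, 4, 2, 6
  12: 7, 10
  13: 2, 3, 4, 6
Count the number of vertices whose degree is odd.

Degrees: 0:3, 1:2, 2:6, 3:8, 4:6, 5:4, 6:4, 7:7, 8:2, 9:4, 10:2, 11:4, 12:2, 13:4
Odd-degree vertices: 0, 7.

2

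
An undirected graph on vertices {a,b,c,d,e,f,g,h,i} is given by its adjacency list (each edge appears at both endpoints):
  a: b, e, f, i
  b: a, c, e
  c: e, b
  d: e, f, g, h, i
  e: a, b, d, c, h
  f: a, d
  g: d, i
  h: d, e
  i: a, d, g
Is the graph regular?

Degrees: a:4, b:3, c:2, d:5, e:5, f:2, g:2, h:2, i:3
Degrees are not all equal (e.g. deg(c)=2 but deg(d)=5); not regular.

No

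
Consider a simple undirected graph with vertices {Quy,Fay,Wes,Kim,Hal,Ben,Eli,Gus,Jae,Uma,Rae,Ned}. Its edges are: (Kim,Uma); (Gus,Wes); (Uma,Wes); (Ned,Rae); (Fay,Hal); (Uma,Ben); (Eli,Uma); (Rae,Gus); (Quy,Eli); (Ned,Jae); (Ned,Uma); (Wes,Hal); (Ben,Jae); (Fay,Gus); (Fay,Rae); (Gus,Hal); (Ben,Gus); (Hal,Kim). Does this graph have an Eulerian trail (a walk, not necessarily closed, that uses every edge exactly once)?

No

Degrees: Quy:1, Fay:3, Wes:3, Kim:2, Hal:4, Ben:3, Eli:2, Gus:5, Jae:2, Uma:5, Rae:3, Ned:3
Odd-degree vertices: Quy, Fay, Wes, Ben, Gus, Uma, Rae, Ned (8 total).
With 8 odd-degree vertices (more than two), no single trail can use every edge.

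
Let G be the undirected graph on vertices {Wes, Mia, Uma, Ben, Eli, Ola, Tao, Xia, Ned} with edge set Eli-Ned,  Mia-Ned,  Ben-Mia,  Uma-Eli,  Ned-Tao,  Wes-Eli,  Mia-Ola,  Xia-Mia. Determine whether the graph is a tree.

|V| = 9, |E| = 8.
It is connected with exactly 8 edges, hence acyclic — it is a tree.

Yes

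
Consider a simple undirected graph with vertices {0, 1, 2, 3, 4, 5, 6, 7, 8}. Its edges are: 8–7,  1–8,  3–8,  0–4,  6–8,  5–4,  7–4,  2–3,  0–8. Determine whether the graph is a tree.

No

The graph has 9 vertices and 9 edges.
A tree on 9 vertices has exactly 8 edges; this graph has 9, so it contains a cycle and is not a tree.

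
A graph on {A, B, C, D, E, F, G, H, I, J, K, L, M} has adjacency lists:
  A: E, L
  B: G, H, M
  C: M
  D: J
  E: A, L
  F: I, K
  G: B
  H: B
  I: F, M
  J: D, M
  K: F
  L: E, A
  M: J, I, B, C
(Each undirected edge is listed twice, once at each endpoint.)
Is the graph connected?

Component: {A, E, L}
Component: {B, C, D, F, G, H, I, J, K, M}
No edge joins these 2 groups, so the graph is disconnected.

No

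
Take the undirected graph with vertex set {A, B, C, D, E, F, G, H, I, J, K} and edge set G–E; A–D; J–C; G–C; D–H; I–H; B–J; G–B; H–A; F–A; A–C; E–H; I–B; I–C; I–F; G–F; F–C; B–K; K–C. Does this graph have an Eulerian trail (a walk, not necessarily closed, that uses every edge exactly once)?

Yes

Degrees: A:4, B:4, C:6, D:2, E:2, F:4, G:4, H:4, I:4, J:2, K:2
Odd-degree vertices: none (0 total).
The non-isolated vertices are connected and exactly 0 have odd degree, so an Eulerian trail exists.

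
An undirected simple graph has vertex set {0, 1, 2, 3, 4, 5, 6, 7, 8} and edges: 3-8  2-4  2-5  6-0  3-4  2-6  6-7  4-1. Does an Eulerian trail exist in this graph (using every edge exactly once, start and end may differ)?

Degrees: 0:1, 1:1, 2:3, 3:2, 4:3, 5:1, 6:3, 7:1, 8:1
Odd-degree vertices: 0, 1, 2, 4, 5, 6, 7, 8 (8 total).
An Eulerian trail requires 0 or 2 odd-degree vertices; here there are 8.

No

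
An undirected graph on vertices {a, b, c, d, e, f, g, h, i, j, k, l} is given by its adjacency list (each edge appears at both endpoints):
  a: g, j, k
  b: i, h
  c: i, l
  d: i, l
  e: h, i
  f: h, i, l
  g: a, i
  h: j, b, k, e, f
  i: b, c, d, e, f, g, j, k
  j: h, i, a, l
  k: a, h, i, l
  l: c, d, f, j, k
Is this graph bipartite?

Color {b, c, d, e, f, g, j, k} black and {a, h, i, l} white. No edge joins two same-colored vertices, so the graph is bipartite.

Yes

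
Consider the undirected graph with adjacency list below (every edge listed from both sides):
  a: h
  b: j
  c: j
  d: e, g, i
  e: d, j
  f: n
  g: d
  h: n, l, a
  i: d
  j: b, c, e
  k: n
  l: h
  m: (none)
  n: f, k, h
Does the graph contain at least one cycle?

|V| = 14, |E| = 11, number of components = 3.
Since 11 = 14 - 3, the graph is a forest and contains no cycle.

No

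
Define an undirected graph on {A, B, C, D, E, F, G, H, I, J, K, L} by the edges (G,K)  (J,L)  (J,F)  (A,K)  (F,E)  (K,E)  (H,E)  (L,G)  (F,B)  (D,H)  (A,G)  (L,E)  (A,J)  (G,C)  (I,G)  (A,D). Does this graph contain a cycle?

The graph has 12 vertices, 16 edges, and 1 connected component.
Since 16 > 12 - 1, a cycle must exist; for instance A-J-L-G-K-A.

Yes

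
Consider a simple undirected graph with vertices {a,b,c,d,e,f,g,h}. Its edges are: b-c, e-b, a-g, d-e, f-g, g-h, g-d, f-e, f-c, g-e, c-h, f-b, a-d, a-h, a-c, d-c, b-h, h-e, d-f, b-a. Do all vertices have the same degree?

Degrees: a:5, b:5, c:5, d:5, e:5, f:5, g:5, h:5
Every vertex has degree 5, so the graph is 5-regular.

Yes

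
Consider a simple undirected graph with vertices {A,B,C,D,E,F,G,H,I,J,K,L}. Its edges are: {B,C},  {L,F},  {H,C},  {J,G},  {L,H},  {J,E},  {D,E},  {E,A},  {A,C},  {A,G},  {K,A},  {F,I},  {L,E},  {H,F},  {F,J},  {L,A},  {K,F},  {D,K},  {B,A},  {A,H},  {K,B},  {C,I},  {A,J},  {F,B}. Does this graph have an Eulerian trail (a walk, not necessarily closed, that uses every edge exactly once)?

Degrees: A:8, B:4, C:4, D:2, E:4, F:6, G:2, H:4, I:2, J:4, K:4, L:4
Odd-degree vertices: none (0 total).
With 0 odd-degree vertices and all edges in one connected piece, an Eulerian trail exists.

Yes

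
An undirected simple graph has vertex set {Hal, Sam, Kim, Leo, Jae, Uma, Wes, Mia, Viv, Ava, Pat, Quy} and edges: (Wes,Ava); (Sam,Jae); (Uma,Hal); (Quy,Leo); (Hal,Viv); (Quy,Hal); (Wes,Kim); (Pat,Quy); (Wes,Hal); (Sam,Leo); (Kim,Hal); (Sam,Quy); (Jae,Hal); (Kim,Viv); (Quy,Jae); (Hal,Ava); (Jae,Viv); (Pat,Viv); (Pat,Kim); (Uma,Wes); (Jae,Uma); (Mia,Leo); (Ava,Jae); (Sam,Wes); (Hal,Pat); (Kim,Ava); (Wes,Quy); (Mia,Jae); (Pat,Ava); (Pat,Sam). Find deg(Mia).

Neighbors of Mia: Leo, Jae.

2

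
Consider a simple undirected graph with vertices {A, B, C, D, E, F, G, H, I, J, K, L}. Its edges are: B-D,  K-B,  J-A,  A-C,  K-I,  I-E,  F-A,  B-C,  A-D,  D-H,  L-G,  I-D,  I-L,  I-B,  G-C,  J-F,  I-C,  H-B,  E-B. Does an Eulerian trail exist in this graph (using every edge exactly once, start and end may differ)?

Yes

Degrees: A:4, B:6, C:4, D:4, E:2, F:2, G:2, H:2, I:6, J:2, K:2, L:2
Odd-degree vertices: none (0 total).
The non-isolated vertices are connected and exactly 0 have odd degree, so an Eulerian trail exists.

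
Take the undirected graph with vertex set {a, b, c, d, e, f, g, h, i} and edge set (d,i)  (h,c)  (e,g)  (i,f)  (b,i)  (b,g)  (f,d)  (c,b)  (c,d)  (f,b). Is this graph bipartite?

No

b-f-i-b is an odd cycle (length 3), and a bipartite graph can contain only even cycles.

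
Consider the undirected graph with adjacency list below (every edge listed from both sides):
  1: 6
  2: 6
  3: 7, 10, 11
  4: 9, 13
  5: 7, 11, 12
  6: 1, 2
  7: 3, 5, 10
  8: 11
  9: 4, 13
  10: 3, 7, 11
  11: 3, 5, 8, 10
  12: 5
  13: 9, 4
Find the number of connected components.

Component: {1, 2, 6}
Component: {4, 9, 13}
Component: {3, 5, 7, 8, 10, 11, 12}

3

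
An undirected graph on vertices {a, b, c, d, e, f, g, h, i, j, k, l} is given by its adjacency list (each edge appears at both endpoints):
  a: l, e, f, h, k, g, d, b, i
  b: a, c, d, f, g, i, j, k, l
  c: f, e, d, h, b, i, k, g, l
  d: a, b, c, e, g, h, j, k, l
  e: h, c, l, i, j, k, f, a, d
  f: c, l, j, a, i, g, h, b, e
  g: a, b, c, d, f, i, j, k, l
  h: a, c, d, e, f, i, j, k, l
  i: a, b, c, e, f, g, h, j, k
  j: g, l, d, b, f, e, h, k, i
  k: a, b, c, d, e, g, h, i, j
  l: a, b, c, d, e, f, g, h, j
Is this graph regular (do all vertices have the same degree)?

Degrees: a:9, b:9, c:9, d:9, e:9, f:9, g:9, h:9, i:9, j:9, k:9, l:9
Every vertex has degree 9, so the graph is 9-regular.

Yes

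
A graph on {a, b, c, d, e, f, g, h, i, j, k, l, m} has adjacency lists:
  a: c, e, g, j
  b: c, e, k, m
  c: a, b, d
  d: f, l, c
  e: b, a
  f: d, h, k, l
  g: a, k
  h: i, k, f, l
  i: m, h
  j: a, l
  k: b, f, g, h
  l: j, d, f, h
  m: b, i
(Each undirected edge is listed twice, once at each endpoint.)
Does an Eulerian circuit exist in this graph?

Degrees: a:4, b:4, c:3, d:3, e:2, f:4, g:2, h:4, i:2, j:2, k:4, l:4, m:2
Vertices with odd degree: c, d. An Eulerian circuit requires all degrees even.

No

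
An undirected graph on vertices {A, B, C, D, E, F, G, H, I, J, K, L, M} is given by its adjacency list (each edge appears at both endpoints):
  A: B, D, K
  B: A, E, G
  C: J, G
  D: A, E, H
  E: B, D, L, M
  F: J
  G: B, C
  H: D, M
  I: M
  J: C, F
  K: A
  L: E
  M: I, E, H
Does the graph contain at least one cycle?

Yes

The graph has 13 vertices, 14 edges, and 1 connected component.
One cycle is E-D-H-M-E.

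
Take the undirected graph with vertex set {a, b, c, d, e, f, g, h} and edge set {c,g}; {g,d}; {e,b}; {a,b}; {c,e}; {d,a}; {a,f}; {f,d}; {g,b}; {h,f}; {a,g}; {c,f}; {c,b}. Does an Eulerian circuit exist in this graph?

No

Degrees: a:4, b:4, c:4, d:3, e:2, f:4, g:4, h:1
d, h have odd degree; an Eulerian circuit needs every degree to be even, so none exists.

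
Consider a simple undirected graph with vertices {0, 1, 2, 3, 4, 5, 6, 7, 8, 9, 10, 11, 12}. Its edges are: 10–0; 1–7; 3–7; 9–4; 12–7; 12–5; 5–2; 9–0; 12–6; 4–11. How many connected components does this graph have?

3

Component: {8}
Component: {0, 4, 9, 10, 11}
Component: {1, 2, 3, 5, 6, 7, 12}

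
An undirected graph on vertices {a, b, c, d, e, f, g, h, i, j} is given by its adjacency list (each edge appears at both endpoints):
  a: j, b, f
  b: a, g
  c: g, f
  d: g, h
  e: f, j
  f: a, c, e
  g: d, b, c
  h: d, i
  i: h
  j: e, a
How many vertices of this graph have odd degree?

Degrees: a:3, b:2, c:2, d:2, e:2, f:3, g:3, h:2, i:1, j:2
Odd-degree vertices: a, f, g, i.

4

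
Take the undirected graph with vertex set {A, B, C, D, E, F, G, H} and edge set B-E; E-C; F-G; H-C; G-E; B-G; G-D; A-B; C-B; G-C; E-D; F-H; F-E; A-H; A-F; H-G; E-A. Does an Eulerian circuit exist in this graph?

Yes

Degrees: A:4, B:4, C:4, D:2, E:6, F:4, G:6, H:4
All degrees are even and the non-isolated vertices are connected — an Eulerian circuit exists.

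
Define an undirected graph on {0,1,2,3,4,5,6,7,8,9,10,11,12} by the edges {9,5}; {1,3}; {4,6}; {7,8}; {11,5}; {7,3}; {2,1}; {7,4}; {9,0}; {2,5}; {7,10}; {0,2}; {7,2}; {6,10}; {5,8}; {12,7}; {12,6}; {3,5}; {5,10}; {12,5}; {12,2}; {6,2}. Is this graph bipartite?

No

The cycle 7-2-12-7 has length 3, which is odd, so the graph is not bipartite.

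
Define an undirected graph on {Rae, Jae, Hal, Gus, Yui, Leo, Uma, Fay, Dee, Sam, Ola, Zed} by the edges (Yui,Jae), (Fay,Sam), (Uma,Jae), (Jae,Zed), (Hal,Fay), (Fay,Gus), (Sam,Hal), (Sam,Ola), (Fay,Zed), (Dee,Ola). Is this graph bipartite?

No

The cycle Hal-Sam-Fay-Hal has length 3, which is odd, so the graph is not bipartite.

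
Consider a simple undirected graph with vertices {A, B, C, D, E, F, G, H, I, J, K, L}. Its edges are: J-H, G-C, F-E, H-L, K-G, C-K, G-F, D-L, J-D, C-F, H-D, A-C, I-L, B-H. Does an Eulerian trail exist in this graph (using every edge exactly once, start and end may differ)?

No

Degrees: A:1, B:1, C:4, D:3, E:1, F:3, G:3, H:4, I:1, J:2, K:2, L:3
Odd-degree vertices: A, B, D, E, F, G, I, L (8 total).
With 8 odd-degree vertices (more than two), no single trail can use every edge.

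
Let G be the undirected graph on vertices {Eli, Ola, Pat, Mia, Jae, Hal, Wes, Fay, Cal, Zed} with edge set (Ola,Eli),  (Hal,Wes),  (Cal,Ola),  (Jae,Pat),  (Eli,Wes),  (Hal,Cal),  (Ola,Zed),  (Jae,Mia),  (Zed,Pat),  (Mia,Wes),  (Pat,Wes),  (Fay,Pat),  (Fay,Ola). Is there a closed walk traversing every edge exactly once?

Degrees: Eli:2, Ola:4, Pat:4, Mia:2, Jae:2, Hal:2, Wes:4, Fay:2, Cal:2, Zed:2
Every vertex has even degree and the edges form a single connected piece, so an Eulerian circuit exists.

Yes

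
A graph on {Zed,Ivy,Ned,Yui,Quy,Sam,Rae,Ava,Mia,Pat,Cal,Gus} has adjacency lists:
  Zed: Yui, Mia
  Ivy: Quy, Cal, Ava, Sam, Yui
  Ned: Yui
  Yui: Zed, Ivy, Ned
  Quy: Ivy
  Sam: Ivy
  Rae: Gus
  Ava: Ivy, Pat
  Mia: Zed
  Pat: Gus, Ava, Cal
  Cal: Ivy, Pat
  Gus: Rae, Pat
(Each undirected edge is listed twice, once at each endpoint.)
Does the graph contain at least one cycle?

Yes

The graph has 12 vertices, 12 edges, and 1 connected component.
One cycle is Ivy-Ava-Pat-Cal-Ivy.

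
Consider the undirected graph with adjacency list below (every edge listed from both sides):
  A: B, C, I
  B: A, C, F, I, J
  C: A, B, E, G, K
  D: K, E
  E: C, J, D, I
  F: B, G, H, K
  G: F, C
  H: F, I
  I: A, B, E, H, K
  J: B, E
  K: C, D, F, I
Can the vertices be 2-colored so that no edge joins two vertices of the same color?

No

B-A-I-B is an odd cycle (length 3), and a bipartite graph can contain only even cycles.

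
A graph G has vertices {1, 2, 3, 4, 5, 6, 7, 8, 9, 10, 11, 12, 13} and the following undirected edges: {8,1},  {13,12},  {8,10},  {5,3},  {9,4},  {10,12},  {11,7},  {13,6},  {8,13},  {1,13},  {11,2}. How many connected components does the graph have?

Component: {3, 5}
Component: {4, 9}
Component: {2, 7, 11}
Component: {1, 6, 8, 10, 12, 13}

4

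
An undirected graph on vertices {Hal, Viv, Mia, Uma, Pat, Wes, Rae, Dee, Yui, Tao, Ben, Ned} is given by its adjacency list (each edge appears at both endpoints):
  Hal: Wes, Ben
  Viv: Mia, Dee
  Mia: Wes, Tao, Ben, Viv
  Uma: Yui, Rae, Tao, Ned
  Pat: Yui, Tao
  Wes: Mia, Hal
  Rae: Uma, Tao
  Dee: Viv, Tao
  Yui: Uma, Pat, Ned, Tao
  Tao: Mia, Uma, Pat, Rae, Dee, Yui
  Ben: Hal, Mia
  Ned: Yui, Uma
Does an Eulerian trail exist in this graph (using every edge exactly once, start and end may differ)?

Degrees: Hal:2, Viv:2, Mia:4, Uma:4, Pat:2, Wes:2, Rae:2, Dee:2, Yui:4, Tao:6, Ben:2, Ned:2
Odd-degree vertices: none (0 total).
The non-isolated vertices are connected and exactly 0 have odd degree, so an Eulerian trail exists.

Yes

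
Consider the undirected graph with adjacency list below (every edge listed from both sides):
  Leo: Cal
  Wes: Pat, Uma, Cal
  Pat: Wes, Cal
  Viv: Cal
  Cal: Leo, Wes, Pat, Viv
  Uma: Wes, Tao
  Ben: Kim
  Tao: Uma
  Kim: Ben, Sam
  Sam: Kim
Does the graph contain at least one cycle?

Yes

|V| = 10, |E| = 9, number of components = 2.
One cycle is Cal-Wes-Pat-Cal.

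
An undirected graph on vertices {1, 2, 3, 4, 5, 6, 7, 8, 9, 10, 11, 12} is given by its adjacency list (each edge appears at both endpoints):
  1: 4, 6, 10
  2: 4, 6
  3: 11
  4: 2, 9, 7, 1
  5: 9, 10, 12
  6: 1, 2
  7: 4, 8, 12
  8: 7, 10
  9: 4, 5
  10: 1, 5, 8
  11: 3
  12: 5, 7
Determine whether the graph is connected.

Component: {3, 11}
Component: {1, 2, 4, 5, 6, 7, 8, 9, 10, 12}
No edge joins these 2 groups, so the graph is disconnected.

No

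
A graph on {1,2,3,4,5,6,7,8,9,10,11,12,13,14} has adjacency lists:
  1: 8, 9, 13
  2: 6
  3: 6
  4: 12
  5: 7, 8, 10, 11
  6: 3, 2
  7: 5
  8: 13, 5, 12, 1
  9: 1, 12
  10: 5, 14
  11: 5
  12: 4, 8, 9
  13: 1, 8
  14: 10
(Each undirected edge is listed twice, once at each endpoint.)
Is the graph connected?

Component: {2, 3, 6}
Component: {1, 4, 5, 7, 8, 9, 10, 11, 12, 13, 14}
No edge joins these 2 groups, so the graph is disconnected.

No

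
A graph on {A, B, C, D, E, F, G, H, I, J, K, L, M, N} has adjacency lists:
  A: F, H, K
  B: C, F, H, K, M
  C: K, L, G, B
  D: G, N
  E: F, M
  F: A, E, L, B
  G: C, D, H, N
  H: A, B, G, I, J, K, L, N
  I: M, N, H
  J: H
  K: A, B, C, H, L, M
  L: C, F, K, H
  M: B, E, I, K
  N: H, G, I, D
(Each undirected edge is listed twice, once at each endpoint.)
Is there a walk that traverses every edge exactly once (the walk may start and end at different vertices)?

No

Degrees: A:3, B:5, C:4, D:2, E:2, F:4, G:4, H:8, I:3, J:1, K:6, L:4, M:4, N:4
Odd-degree vertices: A, B, I, J (4 total).
An Eulerian trail requires 0 or 2 odd-degree vertices; here there are 4.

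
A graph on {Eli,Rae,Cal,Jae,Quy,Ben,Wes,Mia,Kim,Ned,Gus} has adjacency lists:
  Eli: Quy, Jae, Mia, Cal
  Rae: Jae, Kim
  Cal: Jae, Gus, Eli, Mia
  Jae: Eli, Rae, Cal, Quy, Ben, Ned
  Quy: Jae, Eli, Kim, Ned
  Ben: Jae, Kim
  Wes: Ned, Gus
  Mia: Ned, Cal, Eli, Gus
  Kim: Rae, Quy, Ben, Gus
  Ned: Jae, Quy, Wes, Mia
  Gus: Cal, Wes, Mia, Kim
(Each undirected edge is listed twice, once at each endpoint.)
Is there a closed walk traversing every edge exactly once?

Yes

Degrees: Eli:4, Rae:2, Cal:4, Jae:6, Quy:4, Ben:2, Wes:2, Mia:4, Kim:4, Ned:4, Gus:4
All degrees are even and the non-isolated vertices are connected — an Eulerian circuit exists.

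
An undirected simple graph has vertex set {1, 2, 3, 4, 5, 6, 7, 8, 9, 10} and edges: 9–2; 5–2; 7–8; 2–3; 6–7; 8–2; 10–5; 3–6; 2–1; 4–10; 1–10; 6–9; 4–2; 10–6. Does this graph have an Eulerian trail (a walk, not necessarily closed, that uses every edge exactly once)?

Yes

Degrees: 1:2, 2:6, 3:2, 4:2, 5:2, 6:4, 7:2, 8:2, 9:2, 10:4
Odd-degree vertices: none (0 total).
The non-isolated vertices are connected and exactly 0 have odd degree, so an Eulerian trail exists.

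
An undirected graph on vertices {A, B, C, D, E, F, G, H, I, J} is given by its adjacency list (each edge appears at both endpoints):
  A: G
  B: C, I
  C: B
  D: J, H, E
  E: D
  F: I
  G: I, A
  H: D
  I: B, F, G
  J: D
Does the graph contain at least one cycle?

No

|V| = 10, |E| = 8, number of components = 2.
A forest on 10 vertices with 2 components has exactly 8 edges, which matches — so no cycle.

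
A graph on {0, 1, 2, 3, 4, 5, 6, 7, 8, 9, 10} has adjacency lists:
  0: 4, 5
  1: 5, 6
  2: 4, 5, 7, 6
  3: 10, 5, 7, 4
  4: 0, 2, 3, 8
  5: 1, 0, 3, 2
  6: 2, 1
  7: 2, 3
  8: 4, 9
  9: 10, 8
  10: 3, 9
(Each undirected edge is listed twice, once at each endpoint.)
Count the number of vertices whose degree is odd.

Degrees: 0:2, 1:2, 2:4, 3:4, 4:4, 5:4, 6:2, 7:2, 8:2, 9:2, 10:2
Odd-degree vertices: none.

0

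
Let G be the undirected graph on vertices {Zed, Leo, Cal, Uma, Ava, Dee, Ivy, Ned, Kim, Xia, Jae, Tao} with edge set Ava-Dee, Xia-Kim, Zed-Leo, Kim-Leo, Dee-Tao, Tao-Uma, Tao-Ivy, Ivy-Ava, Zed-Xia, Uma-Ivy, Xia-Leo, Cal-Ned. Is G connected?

No

Component: {Jae}
Component: {Cal, Ned}
Component: {Zed, Leo, Kim, Xia}
Component: {Uma, Ava, Dee, Ivy, Tao}
No edge joins these 4 groups, so the graph is disconnected.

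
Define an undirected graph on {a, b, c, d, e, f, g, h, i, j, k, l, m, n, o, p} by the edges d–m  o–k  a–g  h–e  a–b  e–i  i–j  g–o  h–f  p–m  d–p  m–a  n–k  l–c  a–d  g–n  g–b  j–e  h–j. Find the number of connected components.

Component: {c, l}
Component: {e, f, h, i, j}
Component: {a, b, d, g, k, m, n, o, p}

3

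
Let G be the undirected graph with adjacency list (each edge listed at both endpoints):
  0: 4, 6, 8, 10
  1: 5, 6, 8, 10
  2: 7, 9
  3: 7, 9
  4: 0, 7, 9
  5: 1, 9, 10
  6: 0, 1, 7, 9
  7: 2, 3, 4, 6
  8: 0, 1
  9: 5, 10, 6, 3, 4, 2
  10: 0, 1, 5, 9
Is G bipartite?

No

9-5-10-9 is an odd cycle (length 3), and a bipartite graph can contain only even cycles.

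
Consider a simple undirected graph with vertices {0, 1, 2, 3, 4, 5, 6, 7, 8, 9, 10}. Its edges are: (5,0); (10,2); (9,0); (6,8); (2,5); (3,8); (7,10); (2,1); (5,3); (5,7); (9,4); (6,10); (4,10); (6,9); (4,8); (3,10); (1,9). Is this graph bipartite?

The cycle 2-1-9-0-5-2 has length 5, which is odd, so the graph is not bipartite.

No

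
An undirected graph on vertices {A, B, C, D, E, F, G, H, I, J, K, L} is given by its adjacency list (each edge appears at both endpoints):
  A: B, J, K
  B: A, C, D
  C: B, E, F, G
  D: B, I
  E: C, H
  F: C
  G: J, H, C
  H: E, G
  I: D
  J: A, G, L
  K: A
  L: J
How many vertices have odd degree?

8

Degrees: A:3, B:3, C:4, D:2, E:2, F:1, G:3, H:2, I:1, J:3, K:1, L:1
Odd-degree vertices: A, B, F, G, I, J, K, L.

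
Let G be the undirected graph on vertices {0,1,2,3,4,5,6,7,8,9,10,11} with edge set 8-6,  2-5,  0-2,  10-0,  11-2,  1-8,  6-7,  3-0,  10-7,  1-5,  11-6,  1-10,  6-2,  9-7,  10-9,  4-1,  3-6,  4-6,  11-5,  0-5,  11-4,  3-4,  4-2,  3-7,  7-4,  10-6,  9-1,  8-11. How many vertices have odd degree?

Degrees: 0:4, 1:5, 2:5, 3:4, 4:6, 5:4, 6:7, 7:5, 8:3, 9:3, 10:5, 11:5
Odd-degree vertices: 1, 2, 6, 7, 8, 9, 10, 11.

8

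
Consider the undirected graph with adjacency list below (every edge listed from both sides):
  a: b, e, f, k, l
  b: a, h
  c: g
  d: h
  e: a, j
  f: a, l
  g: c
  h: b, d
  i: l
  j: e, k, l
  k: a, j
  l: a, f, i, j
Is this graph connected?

Component: {c, g}
Component: {a, b, d, e, f, h, i, j, k, l}
There are 2 separate components, so the graph is not connected.

No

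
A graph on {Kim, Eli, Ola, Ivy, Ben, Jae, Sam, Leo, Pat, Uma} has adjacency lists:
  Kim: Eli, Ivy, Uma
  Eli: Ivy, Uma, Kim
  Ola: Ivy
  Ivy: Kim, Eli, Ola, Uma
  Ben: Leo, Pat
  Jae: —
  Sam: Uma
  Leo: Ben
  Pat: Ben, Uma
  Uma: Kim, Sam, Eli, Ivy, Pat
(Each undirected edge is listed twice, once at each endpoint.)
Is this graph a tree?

No

|V| = 10, |E| = 11.
It splits into 2 components, so it cannot be a tree.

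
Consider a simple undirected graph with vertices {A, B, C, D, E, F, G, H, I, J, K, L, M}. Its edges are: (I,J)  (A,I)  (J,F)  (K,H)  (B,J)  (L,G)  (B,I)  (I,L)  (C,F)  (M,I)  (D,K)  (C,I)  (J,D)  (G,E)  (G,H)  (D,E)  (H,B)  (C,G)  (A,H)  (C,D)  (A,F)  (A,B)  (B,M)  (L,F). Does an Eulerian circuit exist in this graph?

Degrees: A:4, B:5, C:4, D:4, E:2, F:4, G:4, H:4, I:6, J:4, K:2, L:3, M:2
Vertices with odd degree: B, L. An Eulerian circuit requires all degrees even.

No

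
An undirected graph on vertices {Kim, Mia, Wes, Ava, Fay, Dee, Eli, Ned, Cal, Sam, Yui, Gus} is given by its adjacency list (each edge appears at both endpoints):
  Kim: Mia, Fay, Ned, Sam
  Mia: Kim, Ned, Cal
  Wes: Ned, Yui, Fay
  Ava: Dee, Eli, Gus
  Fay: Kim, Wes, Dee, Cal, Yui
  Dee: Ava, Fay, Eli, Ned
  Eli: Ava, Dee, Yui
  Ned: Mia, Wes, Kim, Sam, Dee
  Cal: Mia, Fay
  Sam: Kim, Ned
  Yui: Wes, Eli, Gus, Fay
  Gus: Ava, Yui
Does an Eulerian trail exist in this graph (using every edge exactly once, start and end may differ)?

Degrees: Kim:4, Mia:3, Wes:3, Ava:3, Fay:5, Dee:4, Eli:3, Ned:5, Cal:2, Sam:2, Yui:4, Gus:2
Odd-degree vertices: Mia, Wes, Ava, Fay, Eli, Ned (6 total).
With 6 odd-degree vertices (more than two), no single trail can use every edge.

No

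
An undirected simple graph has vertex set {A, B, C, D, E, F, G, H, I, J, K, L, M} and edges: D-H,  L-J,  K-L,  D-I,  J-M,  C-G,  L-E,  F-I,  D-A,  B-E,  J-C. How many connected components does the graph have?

2

Component: {A, D, F, H, I}
Component: {B, C, E, G, J, K, L, M}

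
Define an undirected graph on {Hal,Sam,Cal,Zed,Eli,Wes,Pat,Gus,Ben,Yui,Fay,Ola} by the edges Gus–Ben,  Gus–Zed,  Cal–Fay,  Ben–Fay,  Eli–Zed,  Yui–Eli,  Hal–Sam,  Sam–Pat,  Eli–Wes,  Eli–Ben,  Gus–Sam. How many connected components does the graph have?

Component: {Ola}
Component: {Hal, Sam, Cal, Zed, Eli, Wes, Pat, Gus, Ben, Yui, Fay}

2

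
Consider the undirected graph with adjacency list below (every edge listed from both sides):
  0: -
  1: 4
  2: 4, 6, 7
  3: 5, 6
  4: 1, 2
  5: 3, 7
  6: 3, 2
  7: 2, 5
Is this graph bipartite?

The cycle 2-6-3-5-7-2 has length 5, which is odd, so the graph is not bipartite.

No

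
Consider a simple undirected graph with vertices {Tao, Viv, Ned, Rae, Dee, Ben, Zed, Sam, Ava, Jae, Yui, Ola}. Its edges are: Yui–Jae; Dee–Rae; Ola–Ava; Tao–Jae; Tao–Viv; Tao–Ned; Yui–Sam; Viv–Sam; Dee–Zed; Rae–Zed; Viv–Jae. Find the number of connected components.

4

Component: {Ben}
Component: {Ava, Ola}
Component: {Rae, Dee, Zed}
Component: {Tao, Viv, Ned, Sam, Jae, Yui}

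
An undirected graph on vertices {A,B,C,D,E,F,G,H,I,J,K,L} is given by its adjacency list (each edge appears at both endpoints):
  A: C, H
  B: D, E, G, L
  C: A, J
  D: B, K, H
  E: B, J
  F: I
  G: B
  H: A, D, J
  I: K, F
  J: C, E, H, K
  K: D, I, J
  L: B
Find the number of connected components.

1

Component: {A, B, C, D, E, F, G, H, I, J, K, L}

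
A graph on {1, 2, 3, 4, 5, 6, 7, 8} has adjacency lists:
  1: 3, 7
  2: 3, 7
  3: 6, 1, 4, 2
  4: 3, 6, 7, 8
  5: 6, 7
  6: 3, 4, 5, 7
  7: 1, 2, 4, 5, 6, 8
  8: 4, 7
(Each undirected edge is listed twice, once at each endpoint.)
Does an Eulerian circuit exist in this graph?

Degrees: 1:2, 2:2, 3:4, 4:4, 5:2, 6:4, 7:6, 8:2
Every vertex has even degree and the edges form a single connected piece, so an Eulerian circuit exists.

Yes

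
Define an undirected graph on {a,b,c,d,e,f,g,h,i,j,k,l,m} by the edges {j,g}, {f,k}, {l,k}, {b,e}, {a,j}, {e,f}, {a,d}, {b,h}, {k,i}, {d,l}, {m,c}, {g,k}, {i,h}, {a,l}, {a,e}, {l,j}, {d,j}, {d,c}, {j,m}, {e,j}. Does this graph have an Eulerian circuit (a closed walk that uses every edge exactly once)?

Yes

Degrees: a:4, b:2, c:2, d:4, e:4, f:2, g:2, h:2, i:2, j:6, k:4, l:4, m:2
All degrees are even and the non-isolated vertices are connected — an Eulerian circuit exists.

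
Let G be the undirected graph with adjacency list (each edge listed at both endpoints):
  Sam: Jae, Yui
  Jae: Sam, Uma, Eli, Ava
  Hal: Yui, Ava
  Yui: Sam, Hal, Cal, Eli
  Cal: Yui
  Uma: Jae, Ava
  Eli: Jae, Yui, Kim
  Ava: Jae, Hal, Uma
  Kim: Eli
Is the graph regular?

No

Degrees: Sam:2, Jae:4, Hal:2, Yui:4, Cal:1, Uma:2, Eli:3, Ava:3, Kim:1
Degrees are not all equal (e.g. deg(Cal)=1 but deg(Jae)=4); not regular.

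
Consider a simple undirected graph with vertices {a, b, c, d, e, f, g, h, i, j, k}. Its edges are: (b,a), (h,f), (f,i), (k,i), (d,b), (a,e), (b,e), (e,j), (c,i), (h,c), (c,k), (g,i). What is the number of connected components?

2

Component: {a, b, d, e, j}
Component: {c, f, g, h, i, k}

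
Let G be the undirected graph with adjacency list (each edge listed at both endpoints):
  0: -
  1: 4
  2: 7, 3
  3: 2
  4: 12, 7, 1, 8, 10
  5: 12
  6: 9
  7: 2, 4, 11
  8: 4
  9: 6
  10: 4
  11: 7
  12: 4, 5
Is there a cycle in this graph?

No

|V| = 13, |E| = 10, number of components = 3.
A forest on 13 vertices with 3 components has exactly 10 edges, which matches — so no cycle.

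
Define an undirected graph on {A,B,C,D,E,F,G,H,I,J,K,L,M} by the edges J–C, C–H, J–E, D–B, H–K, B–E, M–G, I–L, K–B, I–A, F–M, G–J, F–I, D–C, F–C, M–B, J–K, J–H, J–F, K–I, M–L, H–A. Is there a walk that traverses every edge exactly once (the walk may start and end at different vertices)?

Yes

Degrees: A:2, B:4, C:4, D:2, E:2, F:4, G:2, H:4, I:4, J:6, K:4, L:2, M:4
Odd-degree vertices: none (0 total).
With 0 odd-degree vertices and all edges in one connected piece, an Eulerian trail exists.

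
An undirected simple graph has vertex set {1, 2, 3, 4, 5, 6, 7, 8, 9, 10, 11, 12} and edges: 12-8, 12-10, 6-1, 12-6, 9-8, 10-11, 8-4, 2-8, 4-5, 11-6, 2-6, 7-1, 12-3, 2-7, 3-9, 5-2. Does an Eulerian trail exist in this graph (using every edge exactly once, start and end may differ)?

Degrees: 1:2, 2:4, 3:2, 4:2, 5:2, 6:4, 7:2, 8:4, 9:2, 10:2, 11:2, 12:4
Odd-degree vertices: none (0 total).
The non-isolated vertices are connected and exactly 0 have odd degree, so an Eulerian trail exists.

Yes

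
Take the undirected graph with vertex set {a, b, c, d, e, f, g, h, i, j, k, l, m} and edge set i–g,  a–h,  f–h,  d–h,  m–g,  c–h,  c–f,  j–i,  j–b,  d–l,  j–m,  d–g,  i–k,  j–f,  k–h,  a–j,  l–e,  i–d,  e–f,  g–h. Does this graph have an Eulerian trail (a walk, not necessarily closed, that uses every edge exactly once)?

Degrees: a:2, b:1, c:2, d:4, e:2, f:4, g:4, h:6, i:4, j:5, k:2, l:2, m:2
Odd-degree vertices: b, j (2 total).
With 2 odd-degree vertices and all edges in one connected piece, an Eulerian trail exists (from b to j).

Yes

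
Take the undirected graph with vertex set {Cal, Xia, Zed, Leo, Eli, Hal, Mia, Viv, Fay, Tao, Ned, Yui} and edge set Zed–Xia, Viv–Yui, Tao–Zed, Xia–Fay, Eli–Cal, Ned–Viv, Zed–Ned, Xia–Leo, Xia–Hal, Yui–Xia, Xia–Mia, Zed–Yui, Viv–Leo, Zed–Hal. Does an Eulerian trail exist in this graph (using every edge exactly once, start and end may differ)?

Degrees: Cal:1, Xia:6, Zed:5, Leo:2, Eli:1, Hal:2, Mia:1, Viv:3, Fay:1, Tao:1, Ned:2, Yui:3
Odd-degree vertices: Cal, Zed, Eli, Mia, Viv, Fay, Tao, Yui (8 total).
An Eulerian trail requires 0 or 2 odd-degree vertices; here there are 8.

No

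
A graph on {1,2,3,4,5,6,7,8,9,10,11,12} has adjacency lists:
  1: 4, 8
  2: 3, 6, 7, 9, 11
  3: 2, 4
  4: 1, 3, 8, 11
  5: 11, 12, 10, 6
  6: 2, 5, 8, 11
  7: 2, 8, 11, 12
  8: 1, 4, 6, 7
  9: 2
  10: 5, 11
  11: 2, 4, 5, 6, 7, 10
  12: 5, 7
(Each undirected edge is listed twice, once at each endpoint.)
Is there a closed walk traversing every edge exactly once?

No

Degrees: 1:2, 2:5, 3:2, 4:4, 5:4, 6:4, 7:4, 8:4, 9:1, 10:2, 11:6, 12:2
Vertices with odd degree: 2, 9. An Eulerian circuit requires all degrees even.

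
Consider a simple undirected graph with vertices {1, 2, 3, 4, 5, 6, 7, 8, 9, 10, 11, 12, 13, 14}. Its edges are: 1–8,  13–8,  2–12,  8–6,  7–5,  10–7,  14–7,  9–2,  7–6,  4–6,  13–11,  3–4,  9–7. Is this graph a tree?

|V| = 14, |E| = 13.
It is connected with exactly 13 edges, hence acyclic — it is a tree.

Yes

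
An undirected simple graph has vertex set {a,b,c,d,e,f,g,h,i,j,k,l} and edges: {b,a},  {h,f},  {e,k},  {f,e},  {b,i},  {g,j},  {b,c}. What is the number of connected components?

5

Component: {d}
Component: {l}
Component: {g, j}
Component: {a, b, c, i}
Component: {e, f, h, k}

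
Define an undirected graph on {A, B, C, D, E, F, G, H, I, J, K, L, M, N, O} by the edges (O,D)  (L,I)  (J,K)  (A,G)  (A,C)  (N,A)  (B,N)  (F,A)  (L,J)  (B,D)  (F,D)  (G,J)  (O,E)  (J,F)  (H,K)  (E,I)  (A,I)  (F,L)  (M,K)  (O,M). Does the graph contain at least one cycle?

Yes

|V| = 15, |E| = 20, number of components = 1.
One cycle is A-F-L-I-E-O-D-B-N-A.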